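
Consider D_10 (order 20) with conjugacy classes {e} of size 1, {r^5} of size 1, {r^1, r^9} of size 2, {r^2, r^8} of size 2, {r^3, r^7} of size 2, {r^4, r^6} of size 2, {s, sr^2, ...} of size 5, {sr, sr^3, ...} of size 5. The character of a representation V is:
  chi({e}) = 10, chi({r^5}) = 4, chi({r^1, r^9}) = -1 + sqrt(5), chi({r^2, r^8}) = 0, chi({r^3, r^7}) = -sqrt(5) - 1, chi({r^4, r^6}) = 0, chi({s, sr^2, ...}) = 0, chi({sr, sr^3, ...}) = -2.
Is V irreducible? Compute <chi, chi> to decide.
Not irreducible (reducible): <chi, chi> = 8 > 1.

Justification: <chi, chi> = (1/|G|) sum_C |C| * |chi(C)|^2 = (1/20)[1*|10|^2 + 1*|4|^2 + 2*|-1 + sqrt(5)|^2 + 2*|0|^2 + 2*|-sqrt(5) - 1|^2 + 2*|0|^2 + 5*|0|^2 + 5*|-2|^2]
  = (1/20)[(100) + (16) + (12 - 4*sqrt(5)) + (0) + (4*sqrt(5) + 12) + (0) + (0) + (20)] = 160/20 = 8.
A character is irreducible iff <chi, chi> = 1, so this representation is reducible.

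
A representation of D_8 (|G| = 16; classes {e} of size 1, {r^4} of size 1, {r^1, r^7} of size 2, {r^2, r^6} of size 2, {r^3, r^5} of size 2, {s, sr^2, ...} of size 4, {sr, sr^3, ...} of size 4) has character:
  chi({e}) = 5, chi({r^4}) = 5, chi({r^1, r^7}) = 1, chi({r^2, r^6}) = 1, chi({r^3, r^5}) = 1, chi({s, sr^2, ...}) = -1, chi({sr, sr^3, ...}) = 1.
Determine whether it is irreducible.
Not irreducible (reducible): <chi, chi> = 4 > 1.

Reasoning: <chi, chi> = (1/|G|) sum_C |C| * |chi(C)|^2 = (1/16)[1*|5|^2 + 1*|5|^2 + 2*|1|^2 + 2*|1|^2 + 2*|1|^2 + 4*|-1|^2 + 4*|1|^2]
  = (1/16)[(25) + (25) + (2) + (2) + (2) + (4) + (4)] = 64/16 = 4.
A character is irreducible iff <chi, chi> = 1, so this representation is reducible.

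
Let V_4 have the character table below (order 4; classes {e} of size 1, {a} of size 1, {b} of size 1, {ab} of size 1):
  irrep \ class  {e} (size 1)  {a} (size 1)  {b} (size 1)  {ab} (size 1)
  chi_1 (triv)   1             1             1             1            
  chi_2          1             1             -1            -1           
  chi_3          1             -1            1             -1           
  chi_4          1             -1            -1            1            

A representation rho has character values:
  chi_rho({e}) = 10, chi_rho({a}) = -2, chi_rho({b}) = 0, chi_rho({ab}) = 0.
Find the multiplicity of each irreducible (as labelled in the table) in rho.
Multiplicities: chi_1: 2, chi_2: 2, chi_3: 3, chi_4: 3.

Argument: Use <chi_rho, chi> = (1/|G|) sum_C |C| * chi_rho(C) * conj(chi(C)) with |G| = 4 for each irreducible chi in the table:
  <chi_rho, chi_1> = (1/4)[1*(10)*conj(1) + 1*(-2)*conj(1) + 1*(0)*conj(1) + 1*(0)*conj(1)]
      = (1/4)[(10) + (-2) + (0) + (0)] = 8/4 = 2
  <chi_rho, chi_2> = (1/4)[1*(10)*conj(1) + 1*(-2)*conj(1) + 1*(0)*conj(-1) + 1*(0)*conj(-1)]
      = (1/4)[(10) + (-2) + (0) + (0)] = 8/4 = 2
  <chi_rho, chi_3> = (1/4)[1*(10)*conj(1) + 1*(-2)*conj(-1) + 1*(0)*conj(1) + 1*(0)*conj(-1)]
      = (1/4)[(10) + (2) + (0) + (0)] = 12/4 = 3
  <chi_rho, chi_4> = (1/4)[1*(10)*conj(1) + 1*(-2)*conj(-1) + 1*(0)*conj(-1) + 1*(0)*conj(1)]
      = (1/4)[(10) + (2) + (0) + (0)] = 12/4 = 3
Dimension check: dim(rho) = sum (mult * dim) = 2*1 + 2*1 + 3*1 + 3*1 = 10 = chi_rho(e) = 10.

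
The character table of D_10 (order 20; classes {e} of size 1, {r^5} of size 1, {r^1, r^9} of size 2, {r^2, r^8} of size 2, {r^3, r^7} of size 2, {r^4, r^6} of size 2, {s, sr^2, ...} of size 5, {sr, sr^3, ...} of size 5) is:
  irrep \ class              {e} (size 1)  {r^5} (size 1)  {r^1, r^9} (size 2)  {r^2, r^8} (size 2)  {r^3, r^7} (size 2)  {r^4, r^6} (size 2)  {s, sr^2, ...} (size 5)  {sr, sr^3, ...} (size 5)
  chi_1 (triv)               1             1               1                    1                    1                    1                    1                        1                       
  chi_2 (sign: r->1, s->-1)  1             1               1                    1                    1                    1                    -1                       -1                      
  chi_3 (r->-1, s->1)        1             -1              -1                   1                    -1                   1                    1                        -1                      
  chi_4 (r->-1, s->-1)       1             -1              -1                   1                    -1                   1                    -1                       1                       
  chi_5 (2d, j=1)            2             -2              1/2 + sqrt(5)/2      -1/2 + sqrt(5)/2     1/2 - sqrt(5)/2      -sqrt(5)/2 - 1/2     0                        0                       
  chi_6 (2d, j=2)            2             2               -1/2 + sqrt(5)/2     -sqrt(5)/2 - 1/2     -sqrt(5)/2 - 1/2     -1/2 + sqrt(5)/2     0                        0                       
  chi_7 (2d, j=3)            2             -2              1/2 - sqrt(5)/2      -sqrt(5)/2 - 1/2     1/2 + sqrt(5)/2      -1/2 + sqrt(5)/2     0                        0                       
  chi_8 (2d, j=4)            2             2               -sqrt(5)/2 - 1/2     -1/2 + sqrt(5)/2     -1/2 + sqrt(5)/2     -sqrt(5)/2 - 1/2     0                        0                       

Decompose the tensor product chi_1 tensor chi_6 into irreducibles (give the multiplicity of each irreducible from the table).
chi_1 tensor chi_6 = chi_6 (all other irreducibles have multiplicity 0).

The character of a tensor product is the pointwise product (chi_1 * chi_6)(C) = chi_1(C) * chi_6(C):
  {e}: (1)*(2), {r^5}: (1)*(2), {r^1, r^9}: (1)*(-1/2 + sqrt(5)/2), {r^2, r^8}: (1)*(-sqrt(5)/2 - 1/2), {r^3, r^7}: (1)*(-sqrt(5)/2 - 1/2), {r^4, r^6}: (1)*(-1/2 + sqrt(5)/2), {s, sr^2, ...}: (1)*(0), {sr, sr^3, ...}: (1)*(0)
so (chi_1 * chi_6) takes values
  {e} -> 2, {r^5} -> 2, {r^1, r^9} -> -1/2 + sqrt(5)/2, {r^2, r^8} -> -sqrt(5)/2 - 1/2, {r^3, r^7} -> -sqrt(5)/2 - 1/2, {r^4, r^6} -> -1/2 + sqrt(5)/2, {s, sr^2, ...} -> 0, {sr, sr^3, ...} -> 0.
Now take the inner product of this character with each irreducible chi from the table, <chi_1*chi_6, chi> = (1/20) sum_C |C| (chi_1*chi_6)(C) conj(chi(C)):
  <chi_1*chi_6, chi_1> = (1/20)[1*(2)*conj(1) + 1*(2)*conj(1) + 2*(-1/2 + sqrt(5)/2)*conj(1) + 2*(-sqrt(5)/2 - 1/2)*conj(1) + 2*(-sqrt(5)/2 - 1/2)*conj(1) + 2*(-1/2 + sqrt(5)/2)*conj(1) + 5*(0)*conj(1) + 5*(0)*conj(1)]
      = (1/20)[(2) + (2) + (-1 + sqrt(5)) + (-sqrt(5) - 1) + (-sqrt(5) - 1) + (-1 + sqrt(5)) + (0) + (0)] = 0/20 = 0
  <chi_1*chi_6, chi_2> = (1/20)[1*(2)*conj(1) + 1*(2)*conj(1) + 2*(-1/2 + sqrt(5)/2)*conj(1) + 2*(-sqrt(5)/2 - 1/2)*conj(1) + 2*(-sqrt(5)/2 - 1/2)*conj(1) + 2*(-1/2 + sqrt(5)/2)*conj(1) + 5*(0)*conj(-1) + 5*(0)*conj(-1)]
      = (1/20)[(2) + (2) + (-1 + sqrt(5)) + (-sqrt(5) - 1) + (-sqrt(5) - 1) + (-1 + sqrt(5)) + (0) + (0)] = 0/20 = 0
  <chi_1*chi_6, chi_3> = (1/20)[1*(2)*conj(1) + 1*(2)*conj(-1) + 2*(-1/2 + sqrt(5)/2)*conj(-1) + 2*(-sqrt(5)/2 - 1/2)*conj(1) + 2*(-sqrt(5)/2 - 1/2)*conj(-1) + 2*(-1/2 + sqrt(5)/2)*conj(1) + 5*(0)*conj(1) + 5*(0)*conj(-1)]
      = (1/20)[(2) + (-2) + (1 - sqrt(5)) + (-sqrt(5) - 1) + (1 + sqrt(5)) + (-1 + sqrt(5)) + (0) + (0)] = 0/20 = 0
  <chi_1*chi_6, chi_4> = (1/20)[1*(2)*conj(1) + 1*(2)*conj(-1) + 2*(-1/2 + sqrt(5)/2)*conj(-1) + 2*(-sqrt(5)/2 - 1/2)*conj(1) + 2*(-sqrt(5)/2 - 1/2)*conj(-1) + 2*(-1/2 + sqrt(5)/2)*conj(1) + 5*(0)*conj(-1) + 5*(0)*conj(1)]
      = (1/20)[(2) + (-2) + (1 - sqrt(5)) + (-sqrt(5) - 1) + (1 + sqrt(5)) + (-1 + sqrt(5)) + (0) + (0)] = 0/20 = 0
  <chi_1*chi_6, chi_5> = (1/20)[1*(2)*conj(2) + 1*(2)*conj(-2) + 2*(-1/2 + sqrt(5)/2)*conj(1/2 + sqrt(5)/2) + 2*(-sqrt(5)/2 - 1/2)*conj(-1/2 + sqrt(5)/2) + 2*(-sqrt(5)/2 - 1/2)*conj(1/2 - sqrt(5)/2) + 2*(-1/2 + sqrt(5)/2)*conj(-sqrt(5)/2 - 1/2) + 5*(0)*conj(0) + 5*(0)*conj(0)]
      = (1/20)[(4) + (-4) + (2) + (-2) + (2) + (-2) + (0) + (0)] = 0/20 = 0
  <chi_1*chi_6, chi_6> = (1/20)[1*(2)*conj(2) + 1*(2)*conj(2) + 2*(-1/2 + sqrt(5)/2)*conj(-1/2 + sqrt(5)/2) + 2*(-sqrt(5)/2 - 1/2)*conj(-sqrt(5)/2 - 1/2) + 2*(-sqrt(5)/2 - 1/2)*conj(-sqrt(5)/2 - 1/2) + 2*(-1/2 + sqrt(5)/2)*conj(-1/2 + sqrt(5)/2) + 5*(0)*conj(0) + 5*(0)*conj(0)]
      = (1/20)[(4) + (4) + (3 - sqrt(5)) + (sqrt(5) + 3) + (sqrt(5) + 3) + (3 - sqrt(5)) + (0) + (0)] = 20/20 = 1
  <chi_1*chi_6, chi_7> = (1/20)[1*(2)*conj(2) + 1*(2)*conj(-2) + 2*(-1/2 + sqrt(5)/2)*conj(1/2 - sqrt(5)/2) + 2*(-sqrt(5)/2 - 1/2)*conj(-sqrt(5)/2 - 1/2) + 2*(-sqrt(5)/2 - 1/2)*conj(1/2 + sqrt(5)/2) + 2*(-1/2 + sqrt(5)/2)*conj(-1/2 + sqrt(5)/2) + 5*(0)*conj(0) + 5*(0)*conj(0)]
      = (1/20)[(4) + (-4) + (-3 + sqrt(5)) + (sqrt(5) + 3) + (-3 - sqrt(5)) + (3 - sqrt(5)) + (0) + (0)] = 0/20 = 0
  <chi_1*chi_6, chi_8> = (1/20)[1*(2)*conj(2) + 1*(2)*conj(2) + 2*(-1/2 + sqrt(5)/2)*conj(-sqrt(5)/2 - 1/2) + 2*(-sqrt(5)/2 - 1/2)*conj(-1/2 + sqrt(5)/2) + 2*(-sqrt(5)/2 - 1/2)*conj(-1/2 + sqrt(5)/2) + 2*(-1/2 + sqrt(5)/2)*conj(-sqrt(5)/2 - 1/2) + 5*(0)*conj(0) + 5*(0)*conj(0)]
      = (1/20)[(4) + (4) + (-2) + (-2) + (-2) + (-2) + (0) + (0)] = 0/20 = 0
Hence the multiplicities are chi_6: 1. Dimension check: dim(chi_1)*dim(chi_6) = 1*2 = 2 and sum (mult * dim) = 1*2 = 2.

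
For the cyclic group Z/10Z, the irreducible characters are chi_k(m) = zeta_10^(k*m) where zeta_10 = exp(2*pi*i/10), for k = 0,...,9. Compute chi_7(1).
chi_7(1) = zeta_10^7 = exp(-3*I*pi/5)

Derivation: chi_7(1) = zeta_10^(7*1) = zeta_10^7. Since zeta_10^10 = 1, this equals zeta_10^7 = exp(2*pi*i*7/10) = exp(-3*I*pi/5).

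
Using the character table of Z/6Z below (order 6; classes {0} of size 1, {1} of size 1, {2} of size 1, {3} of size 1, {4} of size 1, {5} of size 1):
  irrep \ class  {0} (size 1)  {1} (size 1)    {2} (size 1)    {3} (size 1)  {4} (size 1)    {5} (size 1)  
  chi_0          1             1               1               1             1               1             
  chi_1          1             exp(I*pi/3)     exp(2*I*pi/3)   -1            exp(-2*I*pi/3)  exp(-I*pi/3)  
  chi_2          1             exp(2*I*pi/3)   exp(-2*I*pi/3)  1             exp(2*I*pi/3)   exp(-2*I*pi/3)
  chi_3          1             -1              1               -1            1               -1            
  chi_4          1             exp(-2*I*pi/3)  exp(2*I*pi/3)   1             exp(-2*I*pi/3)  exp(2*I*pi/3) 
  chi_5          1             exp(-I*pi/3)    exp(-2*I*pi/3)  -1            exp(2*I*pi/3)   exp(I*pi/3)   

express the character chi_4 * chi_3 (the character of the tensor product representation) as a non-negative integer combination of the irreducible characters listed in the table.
chi_4 tensor chi_3 = chi_1 (all other irreducibles have multiplicity 0).

Solution. The character of a tensor product is the pointwise product (chi_4 * chi_3)(C) = chi_4(C) * chi_3(C):
  {0}: (1)*(1), {1}: (exp(-2*I*pi/3))*(-1), {2}: (exp(2*I*pi/3))*(1), {3}: (1)*(-1), {4}: (exp(-2*I*pi/3))*(1), {5}: (exp(2*I*pi/3))*(-1)
so (chi_4 * chi_3) takes values
  {0} -> 1, {1} -> -exp(-2*I*pi/3), {2} -> exp(2*I*pi/3), {3} -> -1, {4} -> exp(-2*I*pi/3), {5} -> -exp(2*I*pi/3).
Now take the inner product of this character with each irreducible chi from the table, <chi_4*chi_3, chi> = (1/6) sum_C |C| (chi_4*chi_3)(C) conj(chi(C)):
  <chi_4*chi_3, chi_0> = (1/6)[1*(1)*conj(1) + 1*(-exp(-2*I*pi/3))*conj(1) + 1*(exp(2*I*pi/3))*conj(1) + 1*(-1)*conj(1) + 1*(exp(-2*I*pi/3))*conj(1) + 1*(-exp(2*I*pi/3))*conj(1)]
      = (1/6)[(1) + (-exp(-2*I*pi/3)) + (exp(2*I*pi/3)) + (-1) + (exp(-2*I*pi/3)) + (-exp(2*I*pi/3))] = 0/6 = 0
  <chi_4*chi_3, chi_1> = (1/6)[1*(1)*conj(1) + 1*(-exp(-2*I*pi/3))*conj(exp(I*pi/3)) + 1*(exp(2*I*pi/3))*conj(exp(2*I*pi/3)) + 1*(-1)*conj(-1) + 1*(exp(-2*I*pi/3))*conj(exp(-2*I*pi/3)) + 1*(-exp(2*I*pi/3))*conj(exp(-I*pi/3))]
      = (1/6)[(1) + (1) + (1) + (1) + (1) + (1)] = 6/6 = 1
  <chi_4*chi_3, chi_2> = (1/6)[1*(1)*conj(1) + 1*(-exp(-2*I*pi/3))*conj(exp(2*I*pi/3)) + 1*(exp(2*I*pi/3))*conj(exp(-2*I*pi/3)) + 1*(-1)*conj(1) + 1*(exp(-2*I*pi/3))*conj(exp(2*I*pi/3)) + 1*(-exp(2*I*pi/3))*conj(exp(-2*I*pi/3))]
      = (1/6)[(1) + (-exp(2*I*pi/3)) + (exp(-2*I*pi/3)) + (-1) + (exp(2*I*pi/3)) + (-exp(-2*I*pi/3))] = 0/6 = 0
  <chi_4*chi_3, chi_3> = (1/6)[1*(1)*conj(1) + 1*(-exp(-2*I*pi/3))*conj(-1) + 1*(exp(2*I*pi/3))*conj(1) + 1*(-1)*conj(-1) + 1*(exp(-2*I*pi/3))*conj(1) + 1*(-exp(2*I*pi/3))*conj(-1)]
      = (1/6)[(1) + (exp(-2*I*pi/3)) + (exp(2*I*pi/3)) + (1) + (exp(-2*I*pi/3)) + (exp(2*I*pi/3))] = 0/6 = 0
  <chi_4*chi_3, chi_4> = (1/6)[1*(1)*conj(1) + 1*(-exp(-2*I*pi/3))*conj(exp(-2*I*pi/3)) + 1*(exp(2*I*pi/3))*conj(exp(2*I*pi/3)) + 1*(-1)*conj(1) + 1*(exp(-2*I*pi/3))*conj(exp(-2*I*pi/3)) + 1*(-exp(2*I*pi/3))*conj(exp(2*I*pi/3))]
      = (1/6)[(1) + (-1) + (1) + (-1) + (1) + (-1)] = 0/6 = 0
  <chi_4*chi_3, chi_5> = (1/6)[1*(1)*conj(1) + 1*(-exp(-2*I*pi/3))*conj(exp(-I*pi/3)) + 1*(exp(2*I*pi/3))*conj(exp(-2*I*pi/3)) + 1*(-1)*conj(-1) + 1*(exp(-2*I*pi/3))*conj(exp(2*I*pi/3)) + 1*(-exp(2*I*pi/3))*conj(exp(I*pi/3))]
      = (1/6)[(1) + (-exp(-I*pi/3)) + (exp(-2*I*pi/3)) + (1) + (exp(2*I*pi/3)) + (-exp(I*pi/3))] = 0/6 = 0
(Exp terms are combined using exp(i*s)*conj(exp(i*t)) = exp(i*(s-t)), and sums of them are collapsed using the identity that for every m > 1 the m distinct m-th roots of unity sum to 0, e.g. 1 + exp(2*I*pi/3) + exp(-2*I*pi/3) = 0.)
Hence the multiplicities are chi_1: 1. Dimension check: dim(chi_4)*dim(chi_3) = 1*1 = 1 and sum (mult * dim) = 1*1 = 1.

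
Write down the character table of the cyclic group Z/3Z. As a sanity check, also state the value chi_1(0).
Character table of Z/3Z (irreps indexed chi_0,...,chi_2 with chi_k(m) = zeta_3^(k*m), zeta_3 = exp(2*pi*i/3)):
  irrep \ class  {0} (size 1)  {1} (size 1)    {2} (size 1)  
  chi_0          1             1               1             
  chi_1          1             exp(2*I*pi/3)   exp(-2*I*pi/3)
  chi_2          1             exp(-2*I*pi/3)  exp(2*I*pi/3) 

Spot check: chi_1(0) = zeta_3^(1*0) = zeta_3^0 = 1.

Details: Z/3Z is abelian, so all 3 irreducible complex representations are 1-dimensional. They are given by chi_k(m) = zeta_3^(k*m) for k = 0,...,2. Row orthogonality: sum_m chi_k(m) conj(chi_l(m)) = 3 * [k = l].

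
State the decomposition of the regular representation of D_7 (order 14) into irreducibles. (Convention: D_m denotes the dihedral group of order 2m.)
Each irreducible V_i of dimension d_i appears with multiplicity d_i, i.e. rho_reg = (direct sum over all irreducibles V_i) d_i V_i. The irreducible dimensions for D_7 are 1, 1, 2, 2, 2: 2 irreducibles of dimension 1, each with multiplicity 1; 3 irreducibles of dimension 2, each with multiplicity 2. Total dimension 2*1*1 + 3*2*2 = 14 = |G|.

Argument: General theorem: in the regular representation of a finite group G, each irreducible appears with multiplicity equal to its dimension. Check: dim(rho_reg) = sum d_i^2 = 1 + 1 + 4 + 4 + 4 = 14 = |G|.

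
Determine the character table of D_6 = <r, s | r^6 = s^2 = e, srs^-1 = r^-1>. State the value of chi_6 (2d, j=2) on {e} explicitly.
Conjugacy classes: {e} of size 1, {r^3} of size 1, {r^1, r^5} of size 2, {r^2, r^4} of size 2, {s, sr^2, ...} of size 3, {sr, sr^3, ...} of size 3.
Character table:
  irrep \ class              {e} (size 1)  {r^3} (size 1)  {r^1, r^5} (size 2)  {r^2, r^4} (size 2)  {s, sr^2, ...} (size 3)  {sr, sr^3, ...} (size 3)
  chi_1 (triv)               1             1               1                    1                    1                        1                       
  chi_2 (sign: r->1, s->-1)  1             1               1                    1                    -1                       -1                      
  chi_3 (r->-1, s->1)        1             -1              -1                   1                    1                        -1                      
  chi_4 (r->-1, s->-1)       1             -1              -1                   1                    -1                       1                       
  chi_5 (2d, j=1)            2             -2              1                    -1                   0                        0                       
  chi_6 (2d, j=2)            2             2               -1                   -1                   0                        0                       

Spot check: chi_6 (2d, j=2) on {e} = 2.

Details: D_6 has order 2*6 = 12 with 6 conjugacy classes, hence 6 irreducibles. Sum of squared dims 1 + 1 + 1 + 1 + 4 + 4 = 12 = |G|. Linear characters come from the abelianisation; the 2-dimensional irreps have character r^k -> 2*cos(2*pi*j*k/6), reflections -> 0.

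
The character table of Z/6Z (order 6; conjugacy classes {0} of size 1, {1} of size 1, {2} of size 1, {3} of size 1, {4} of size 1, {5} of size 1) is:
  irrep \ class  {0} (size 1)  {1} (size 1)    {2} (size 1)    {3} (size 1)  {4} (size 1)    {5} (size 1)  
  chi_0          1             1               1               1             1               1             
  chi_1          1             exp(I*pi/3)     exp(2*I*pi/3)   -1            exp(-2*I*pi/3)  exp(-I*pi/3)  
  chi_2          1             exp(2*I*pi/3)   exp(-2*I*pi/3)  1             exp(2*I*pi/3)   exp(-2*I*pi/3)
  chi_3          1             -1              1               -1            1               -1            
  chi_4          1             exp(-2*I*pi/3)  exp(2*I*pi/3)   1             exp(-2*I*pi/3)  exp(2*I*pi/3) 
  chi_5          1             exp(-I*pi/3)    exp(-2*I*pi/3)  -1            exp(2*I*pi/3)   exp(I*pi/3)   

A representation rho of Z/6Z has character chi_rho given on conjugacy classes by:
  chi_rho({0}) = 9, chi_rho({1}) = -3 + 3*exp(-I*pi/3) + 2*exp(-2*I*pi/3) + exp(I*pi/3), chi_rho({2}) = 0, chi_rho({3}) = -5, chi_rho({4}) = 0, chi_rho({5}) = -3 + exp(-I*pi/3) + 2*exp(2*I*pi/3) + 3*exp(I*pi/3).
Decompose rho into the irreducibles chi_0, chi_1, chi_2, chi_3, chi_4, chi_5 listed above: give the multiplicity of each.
Multiplicities: chi_0: 0, chi_1: 1, chi_2: 0, chi_3: 3, chi_4: 2, chi_5: 3.

Working: Use <chi_rho, chi> = (1/|G|) sum_C |C| * chi_rho(C) * conj(chi(C)) with |G| = 6 for each irreducible chi in the table:
  <chi_rho, chi_0> = (1/6)[1*(9)*conj(1) + 1*(-3 + 3*exp(-I*pi/3) + 2*exp(-2*I*pi/3) + exp(I*pi/3))*conj(1) + 1*(0)*conj(1) + 1*(-5)*conj(1) + 1*(0)*conj(1) + 1*(-3 + exp(-I*pi/3) + 2*exp(2*I*pi/3) + 3*exp(I*pi/3))*conj(1)]
      = (1/6)[(9) + (-3 + 3*exp(-I*pi/3) + 2*exp(-2*I*pi/3) + exp(I*pi/3)) + (0) + (-5) + (0) + (-3 + exp(-I*pi/3) + 2*exp(2*I*pi/3) + 3*exp(I*pi/3))] = 0/6 = 0
  <chi_rho, chi_1> = (1/6)[1*(9)*conj(1) + 1*(-3 + 3*exp(-I*pi/3) + 2*exp(-2*I*pi/3) + exp(I*pi/3))*conj(exp(I*pi/3)) + 1*(0)*conj(exp(2*I*pi/3)) + 1*(-5)*conj(-1) + 1*(0)*conj(exp(-2*I*pi/3)) + 1*(-3 + exp(-I*pi/3) + 2*exp(2*I*pi/3) + 3*exp(I*pi/3))*conj(exp(-I*pi/3))]
      = (1/6)[(9) + (-4) + (0) + (5) + (0) + (-4)] = 6/6 = 1
  <chi_rho, chi_2> = (1/6)[1*(9)*conj(1) + 1*(-3 + 3*exp(-I*pi/3) + 2*exp(-2*I*pi/3) + exp(I*pi/3))*conj(exp(2*I*pi/3)) + 1*(0)*conj(exp(-2*I*pi/3)) + 1*(-5)*conj(1) + 1*(0)*conj(exp(2*I*pi/3)) + 1*(-3 + exp(-I*pi/3) + 2*exp(2*I*pi/3) + 3*exp(I*pi/3))*conj(exp(-2*I*pi/3))]
      = (1/6)[(9) + (-3 + exp(-I*pi/3) + 2*exp(2*I*pi/3) - 3*exp(-2*I*pi/3)) + (0) + (-5) + (0) + (-3 - 3*exp(2*I*pi/3) + 2*exp(-2*I*pi/3) + exp(I*pi/3))] = 0/6 = 0
  <chi_rho, chi_3> = (1/6)[1*(9)*conj(1) + 1*(-3 + 3*exp(-I*pi/3) + 2*exp(-2*I*pi/3) + exp(I*pi/3))*conj(-1) + 1*(0)*conj(1) + 1*(-5)*conj(-1) + 1*(0)*conj(1) + 1*(-3 + exp(-I*pi/3) + 2*exp(2*I*pi/3) + 3*exp(I*pi/3))*conj(-1)]
      = (1/6)[(9) + (3 - exp(I*pi/3) - 2*exp(-2*I*pi/3) - 3*exp(-I*pi/3)) + (0) + (5) + (0) + (3 - 3*exp(I*pi/3) - 2*exp(2*I*pi/3) - exp(-I*pi/3))] = 18/6 = 3
  <chi_rho, chi_4> = (1/6)[1*(9)*conj(1) + 1*(-3 + 3*exp(-I*pi/3) + 2*exp(-2*I*pi/3) + exp(I*pi/3))*conj(exp(-2*I*pi/3)) + 1*(0)*conj(exp(2*I*pi/3)) + 1*(-5)*conj(1) + 1*(0)*conj(exp(-2*I*pi/3)) + 1*(-3 + exp(-I*pi/3) + 2*exp(2*I*pi/3) + 3*exp(I*pi/3))*conj(exp(2*I*pi/3))]
      = (1/6)[(9) + (4) + (0) + (-5) + (0) + (4)] = 12/6 = 2
  <chi_rho, chi_5> = (1/6)[1*(9)*conj(1) + 1*(-3 + 3*exp(-I*pi/3) + 2*exp(-2*I*pi/3) + exp(I*pi/3))*conj(exp(-I*pi/3)) + 1*(0)*conj(exp(-2*I*pi/3)) + 1*(-5)*conj(-1) + 1*(0)*conj(exp(2*I*pi/3)) + 1*(-3 + exp(-I*pi/3) + 2*exp(2*I*pi/3) + 3*exp(I*pi/3))*conj(exp(I*pi/3))]
      = (1/6)[(9) + (3 - 3*exp(I*pi/3) + 2*exp(-I*pi/3) + exp(2*I*pi/3)) + (0) + (5) + (0) + (3 + exp(-2*I*pi/3) + 2*exp(I*pi/3) - 3*exp(-I*pi/3))] = 18/6 = 3
(Exp terms are combined using exp(i*s)*conj(exp(i*t)) = exp(i*(s-t)), and sums of them are collapsed using the identity that for every m > 1 the m distinct m-th roots of unity sum to 0, e.g. 1 + exp(2*I*pi/3) + exp(-2*I*pi/3) = 0.)
Dimension check: dim(rho) = sum (mult * dim) = 0*1 + 1*1 + 0*1 + 3*1 + 2*1 + 3*1 = 9 = chi_rho(e) = 9.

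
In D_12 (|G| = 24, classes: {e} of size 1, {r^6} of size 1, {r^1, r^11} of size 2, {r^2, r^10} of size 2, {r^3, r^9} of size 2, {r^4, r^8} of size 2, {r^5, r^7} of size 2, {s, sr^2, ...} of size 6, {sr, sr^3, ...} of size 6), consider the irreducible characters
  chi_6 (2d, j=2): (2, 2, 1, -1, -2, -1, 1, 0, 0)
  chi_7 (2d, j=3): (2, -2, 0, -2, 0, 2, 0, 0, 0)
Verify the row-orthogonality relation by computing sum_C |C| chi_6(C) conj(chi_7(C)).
Sum = 0; so <chi_6, chi_7> = 0 (distinct irreducibles are orthogonal).

Why: Compute term by term over conjugacy classes (|C| * chi_6(C) * conj(chi_7(C))):
  1*(2)*conj(2) + 1*(2)*conj(-2) + 2*(1)*conj(0) + 2*(-1)*conj(-2) + 2*(-2)*conj(0) + 2*(-1)*conj(2) + 2*(1)*conj(0) + 6*(0)*conj(0) + 6*(0)*conj(0)
  = (4) + (-4) + (0) + (4) + (0) + (-4) + (0) + (0) + (0)
  = 0.
Dividing by |G| = 24 gives 0/24 = 0, matching the row-orthogonality relation <chi_6, chi_7> = [chi_6 = chi_7].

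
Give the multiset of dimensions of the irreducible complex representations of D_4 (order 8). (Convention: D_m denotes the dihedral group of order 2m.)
Dimensions: 1, 1, 1, 1, 2

Why: There are 5 irreducibles (= number of conjugacy classes). Their dimensions d_i satisfy sum d_i^2 = |G| = 8: 1 + 1 + 1 + 1 + 4 = 8.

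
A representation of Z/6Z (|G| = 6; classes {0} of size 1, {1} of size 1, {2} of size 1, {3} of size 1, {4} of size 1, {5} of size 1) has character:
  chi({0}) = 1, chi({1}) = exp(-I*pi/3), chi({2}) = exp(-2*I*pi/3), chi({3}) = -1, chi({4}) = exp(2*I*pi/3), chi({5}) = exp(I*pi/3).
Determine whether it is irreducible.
Irreducible: <chi, chi> = 1.

Reasoning: <chi, chi> = (1/|G|) sum_C |C| * |chi(C)|^2 = (1/6)[1*|1|^2 + 1*|exp(-I*pi/3)|^2 + 1*|exp(-2*I*pi/3)|^2 + 1*|-1|^2 + 1*|exp(2*I*pi/3)|^2 + 1*|exp(I*pi/3)|^2]
  = (1/6)[(1) + (1) + (1) + (1) + (1) + (1)] = 6/6 = 1.
(Exp terms are combined using exp(i*s)*conj(exp(i*t)) = exp(i*(s-t)), and sums of them are collapsed using the identity that for every m > 1 the m distinct m-th roots of unity sum to 0, e.g. 1 + exp(2*I*pi/3) + exp(-2*I*pi/3) = 0.)
A character is irreducible iff <chi, chi> = 1, so this representation is irreducible.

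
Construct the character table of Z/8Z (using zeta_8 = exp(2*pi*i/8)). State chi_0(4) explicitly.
Character table of Z/8Z (irreps indexed chi_0,...,chi_7 with chi_k(m) = zeta_8^(k*m), zeta_8 = exp(2*pi*i/8)):
  irrep \ class  {0} (size 1)  {1} (size 1)    {2} (size 1)  {3} (size 1)    {4} (size 1)  {5} (size 1)    {6} (size 1)  {7} (size 1)  
  chi_0          1             1               1             1               1             1               1             1             
  chi_1          1             exp(I*pi/4)     I             exp(3*I*pi/4)   -1            exp(-3*I*pi/4)  -I            exp(-I*pi/4)  
  chi_2          1             I               -1            -I              1             I               -1            -I            
  chi_3          1             exp(3*I*pi/4)   -I            exp(I*pi/4)     -1            exp(-I*pi/4)    I             exp(-3*I*pi/4)
  chi_4          1             -1              1             -1              1             -1              1             -1            
  chi_5          1             exp(-3*I*pi/4)  I             exp(-I*pi/4)    -1            exp(I*pi/4)     -I            exp(3*I*pi/4) 
  chi_6          1             -I              -1            I               1             -I              -1            I             
  chi_7          1             exp(-I*pi/4)    -I            exp(-3*I*pi/4)  -1            exp(3*I*pi/4)   I             exp(I*pi/4)   

Spot check: chi_0(4) = zeta_8^(0*4) = zeta_8^0 = 1.

Z/8Z is abelian, so all 8 irreducible complex representations are 1-dimensional. They are given by chi_k(m) = zeta_8^(k*m) for k = 0,...,7. Row orthogonality: sum_m chi_k(m) conj(chi_l(m)) = 8 * [k = l].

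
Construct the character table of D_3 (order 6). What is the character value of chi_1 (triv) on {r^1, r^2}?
Conjugacy classes: {e} of size 1, {r^1, r^2} of size 2, {s, sr, ..., sr^2} of size 3.
Character table:
  irrep \ class              {e} (size 1)  {r^1, r^2} (size 2)  {s, sr, ..., sr^2} (size 3)
  chi_1 (triv)               1             1                    1                          
  chi_2 (sign: r->1, s->-1)  1             1                    -1                         
  chi_3 (2d, j=1)            2             -1                   0                          

Spot check: chi_1 (triv) on {r^1, r^2} = 1.

D_3 has order 2*3 = 6 with 3 conjugacy classes, hence 3 irreducibles. Sum of squared dims 1 + 1 + 4 = 6 = |G|. Linear characters come from the abelianisation; the 2-dimensional irreps have character r^k -> 2*cos(2*pi*j*k/3), reflections -> 0.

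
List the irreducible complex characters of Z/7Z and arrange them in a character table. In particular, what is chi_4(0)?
Character table of Z/7Z (irreps indexed chi_0,...,chi_6 with chi_k(m) = zeta_7^(k*m), zeta_7 = exp(2*pi*i/7)):
  irrep \ class  {0} (size 1)  {1} (size 1)    {2} (size 1)    {3} (size 1)    {4} (size 1)    {5} (size 1)    {6} (size 1)  
  chi_0          1             1               1               1               1               1               1             
  chi_1          1             exp(2*I*pi/7)   exp(4*I*pi/7)   exp(6*I*pi/7)   exp(-6*I*pi/7)  exp(-4*I*pi/7)  exp(-2*I*pi/7)
  chi_2          1             exp(4*I*pi/7)   exp(-6*I*pi/7)  exp(-2*I*pi/7)  exp(2*I*pi/7)   exp(6*I*pi/7)   exp(-4*I*pi/7)
  chi_3          1             exp(6*I*pi/7)   exp(-2*I*pi/7)  exp(4*I*pi/7)   exp(-4*I*pi/7)  exp(2*I*pi/7)   exp(-6*I*pi/7)
  chi_4          1             exp(-6*I*pi/7)  exp(2*I*pi/7)   exp(-4*I*pi/7)  exp(4*I*pi/7)   exp(-2*I*pi/7)  exp(6*I*pi/7) 
  chi_5          1             exp(-4*I*pi/7)  exp(6*I*pi/7)   exp(2*I*pi/7)   exp(-2*I*pi/7)  exp(-6*I*pi/7)  exp(4*I*pi/7) 
  chi_6          1             exp(-2*I*pi/7)  exp(-4*I*pi/7)  exp(-6*I*pi/7)  exp(6*I*pi/7)   exp(4*I*pi/7)   exp(2*I*pi/7) 

Spot check: chi_4(0) = zeta_7^(4*0) = zeta_7^0 = 1.

Z/7Z is abelian, so all 7 irreducible complex representations are 1-dimensional. They are given by chi_k(m) = zeta_7^(k*m) for k = 0,...,6. Row orthogonality: sum_m chi_k(m) conj(chi_l(m)) = 7 * [k = l].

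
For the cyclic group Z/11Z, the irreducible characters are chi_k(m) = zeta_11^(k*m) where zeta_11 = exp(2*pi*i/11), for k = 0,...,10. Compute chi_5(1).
chi_5(1) = zeta_11^5 = exp(10*I*pi/11)

chi_5(1) = zeta_11^(5*1) = zeta_11^5. Since zeta_11^11 = 1, this equals zeta_11^5 = exp(2*pi*i*5/11) = exp(10*I*pi/11).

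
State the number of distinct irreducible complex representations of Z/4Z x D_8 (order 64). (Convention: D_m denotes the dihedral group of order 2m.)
28

Derivation: The number of irreducible complex representations of a finite group equals its number of conjugacy classes. For a direct product, #classes(G x H) = #classes(G) * #classes(H). Z/4Z has 4 classes (abelian), D_8 has 7 classes, so 4 * 7 = 28, so Z/4Z x D_8 (order 64) has exactly 28 irreducible complex representations.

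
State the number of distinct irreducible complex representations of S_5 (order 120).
7

Argument: The number of irreducible complex representations of a finite group equals its number of conjugacy classes. Conjugacy classes in S_5 correspond to cycle types, i.e. partitions of 5; there are p(5) = 7 of them, so S_5 (order 120) has exactly 7 irreducible complex representations.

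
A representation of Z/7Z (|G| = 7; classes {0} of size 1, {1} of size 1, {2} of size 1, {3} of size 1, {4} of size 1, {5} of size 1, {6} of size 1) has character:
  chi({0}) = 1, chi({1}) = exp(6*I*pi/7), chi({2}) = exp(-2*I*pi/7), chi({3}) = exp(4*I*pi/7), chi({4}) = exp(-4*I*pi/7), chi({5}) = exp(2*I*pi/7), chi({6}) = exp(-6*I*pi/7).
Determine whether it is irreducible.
Irreducible: <chi, chi> = 1.

Details: <chi, chi> = (1/|G|) sum_C |C| * |chi(C)|^2 = (1/7)[1*|1|^2 + 1*|exp(6*I*pi/7)|^2 + 1*|exp(-2*I*pi/7)|^2 + 1*|exp(4*I*pi/7)|^2 + 1*|exp(-4*I*pi/7)|^2 + 1*|exp(2*I*pi/7)|^2 + 1*|exp(-6*I*pi/7)|^2]
  = (1/7)[(1) + (1) + (1) + (1) + (1) + (1) + (1)] = 7/7 = 1.
(Exp terms are combined using exp(i*s)*conj(exp(i*t)) = exp(i*(s-t)), and sums of them are collapsed using the identity that for every m > 1 the m distinct m-th roots of unity sum to 0, e.g. 1 + exp(2*I*pi/3) + exp(-2*I*pi/3) = 0.)
A character is irreducible iff <chi, chi> = 1, so this representation is irreducible.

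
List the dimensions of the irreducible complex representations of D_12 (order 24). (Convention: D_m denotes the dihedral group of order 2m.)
Dimensions: 1, 1, 1, 1, 2, 2, 2, 2, 2

There are 9 irreducibles (= number of conjugacy classes). Their dimensions d_i satisfy sum d_i^2 = |G| = 24: 1 + 1 + 1 + 1 + 4 + 4 + 4 + 4 + 4 = 24.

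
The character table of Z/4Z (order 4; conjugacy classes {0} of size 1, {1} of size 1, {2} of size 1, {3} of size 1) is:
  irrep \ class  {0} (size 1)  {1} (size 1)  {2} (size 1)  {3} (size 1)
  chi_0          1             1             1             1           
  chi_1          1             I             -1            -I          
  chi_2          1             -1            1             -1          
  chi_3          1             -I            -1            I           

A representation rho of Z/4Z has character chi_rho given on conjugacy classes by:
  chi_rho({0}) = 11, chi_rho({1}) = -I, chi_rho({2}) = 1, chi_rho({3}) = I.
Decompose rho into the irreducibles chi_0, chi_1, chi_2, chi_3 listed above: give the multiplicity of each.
Multiplicities: chi_0: 3, chi_1: 2, chi_2: 3, chi_3: 3.

Use <chi_rho, chi> = (1/|G|) sum_C |C| * chi_rho(C) * conj(chi(C)) with |G| = 4 for each irreducible chi in the table:
  <chi_rho, chi_0> = (1/4)[1*(11)*conj(1) + 1*(-I)*conj(1) + 1*(1)*conj(1) + 1*(I)*conj(1)]
      = (1/4)[(11) + (-I) + (1) + (I)] = 12/4 = 3
  <chi_rho, chi_1> = (1/4)[1*(11)*conj(1) + 1*(-I)*conj(I) + 1*(1)*conj(-1) + 1*(I)*conj(-I)]
      = (1/4)[(11) + (-1) + (-1) + (-1)] = 8/4 = 2
  <chi_rho, chi_2> = (1/4)[1*(11)*conj(1) + 1*(-I)*conj(-1) + 1*(1)*conj(1) + 1*(I)*conj(-1)]
      = (1/4)[(11) + (I) + (1) + (-I)] = 12/4 = 3
  <chi_rho, chi_3> = (1/4)[1*(11)*conj(1) + 1*(-I)*conj(-I) + 1*(1)*conj(-1) + 1*(I)*conj(I)]
      = (1/4)[(11) + (1) + (-1) + (1)] = 12/4 = 3
(Exp terms are combined using exp(i*s)*conj(exp(i*t)) = exp(i*(s-t)), and sums of them are collapsed using the identity that for every m > 1 the m distinct m-th roots of unity sum to 0, e.g. 1 + exp(2*I*pi/3) + exp(-2*I*pi/3) = 0.)
Dimension check: dim(rho) = sum (mult * dim) = 3*1 + 2*1 + 3*1 + 3*1 = 11 = chi_rho(e) = 11.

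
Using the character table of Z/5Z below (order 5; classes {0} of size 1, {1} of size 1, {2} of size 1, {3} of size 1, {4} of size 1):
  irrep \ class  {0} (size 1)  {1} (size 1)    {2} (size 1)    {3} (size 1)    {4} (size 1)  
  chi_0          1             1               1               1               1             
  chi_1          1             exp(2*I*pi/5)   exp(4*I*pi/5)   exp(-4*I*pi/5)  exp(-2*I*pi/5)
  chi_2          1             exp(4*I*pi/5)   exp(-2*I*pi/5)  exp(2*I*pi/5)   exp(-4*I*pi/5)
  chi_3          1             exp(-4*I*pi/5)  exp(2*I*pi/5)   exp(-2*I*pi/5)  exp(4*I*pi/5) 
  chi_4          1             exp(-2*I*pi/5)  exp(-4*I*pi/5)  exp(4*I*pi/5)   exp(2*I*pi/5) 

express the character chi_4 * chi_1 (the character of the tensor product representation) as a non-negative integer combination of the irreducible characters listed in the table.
chi_4 tensor chi_1 = chi_0 (all other irreducibles have multiplicity 0).

Derivation: The character of a tensor product is the pointwise product (chi_4 * chi_1)(C) = chi_4(C) * chi_1(C):
  {0}: (1)*(1), {1}: (exp(-2*I*pi/5))*(exp(2*I*pi/5)), {2}: (exp(-4*I*pi/5))*(exp(4*I*pi/5)), {3}: (exp(4*I*pi/5))*(exp(-4*I*pi/5)), {4}: (exp(2*I*pi/5))*(exp(-2*I*pi/5))
so (chi_4 * chi_1) takes values
  {0} -> 1, {1} -> 1, {2} -> 1, {3} -> 1, {4} -> 1.
Now take the inner product of this character with each irreducible chi from the table, <chi_4*chi_1, chi> = (1/5) sum_C |C| (chi_4*chi_1)(C) conj(chi(C)):
  <chi_4*chi_1, chi_0> = (1/5)[1*(1)*conj(1) + 1*(1)*conj(1) + 1*(1)*conj(1) + 1*(1)*conj(1) + 1*(1)*conj(1)]
      = (1/5)[(1) + (1) + (1) + (1) + (1)] = 5/5 = 1
  <chi_4*chi_1, chi_1> = (1/5)[1*(1)*conj(1) + 1*(1)*conj(exp(2*I*pi/5)) + 1*(1)*conj(exp(4*I*pi/5)) + 1*(1)*conj(exp(-4*I*pi/5)) + 1*(1)*conj(exp(-2*I*pi/5))]
      = (1/5)[(1) + (exp(-2*I*pi/5)) + (exp(-4*I*pi/5)) + (exp(4*I*pi/5)) + (exp(2*I*pi/5))] = 0/5 = 0
  <chi_4*chi_1, chi_2> = (1/5)[1*(1)*conj(1) + 1*(1)*conj(exp(4*I*pi/5)) + 1*(1)*conj(exp(-2*I*pi/5)) + 1*(1)*conj(exp(2*I*pi/5)) + 1*(1)*conj(exp(-4*I*pi/5))]
      = (1/5)[(1) + (exp(-4*I*pi/5)) + (exp(2*I*pi/5)) + (exp(-2*I*pi/5)) + (exp(4*I*pi/5))] = 0/5 = 0
  <chi_4*chi_1, chi_3> = (1/5)[1*(1)*conj(1) + 1*(1)*conj(exp(-4*I*pi/5)) + 1*(1)*conj(exp(2*I*pi/5)) + 1*(1)*conj(exp(-2*I*pi/5)) + 1*(1)*conj(exp(4*I*pi/5))]
      = (1/5)[(1) + (exp(4*I*pi/5)) + (exp(-2*I*pi/5)) + (exp(2*I*pi/5)) + (exp(-4*I*pi/5))] = 0/5 = 0
  <chi_4*chi_1, chi_4> = (1/5)[1*(1)*conj(1) + 1*(1)*conj(exp(-2*I*pi/5)) + 1*(1)*conj(exp(-4*I*pi/5)) + 1*(1)*conj(exp(4*I*pi/5)) + 1*(1)*conj(exp(2*I*pi/5))]
      = (1/5)[(1) + (exp(2*I*pi/5)) + (exp(4*I*pi/5)) + (exp(-4*I*pi/5)) + (exp(-2*I*pi/5))] = 0/5 = 0
(Exp terms are combined using exp(i*s)*conj(exp(i*t)) = exp(i*(s-t)), and sums of them are collapsed using the identity that for every m > 1 the m distinct m-th roots of unity sum to 0, e.g. 1 + exp(2*I*pi/3) + exp(-2*I*pi/3) = 0.)
Hence the multiplicities are chi_0: 1. Dimension check: dim(chi_4)*dim(chi_1) = 1*1 = 1 and sum (mult * dim) = 1*1 = 1.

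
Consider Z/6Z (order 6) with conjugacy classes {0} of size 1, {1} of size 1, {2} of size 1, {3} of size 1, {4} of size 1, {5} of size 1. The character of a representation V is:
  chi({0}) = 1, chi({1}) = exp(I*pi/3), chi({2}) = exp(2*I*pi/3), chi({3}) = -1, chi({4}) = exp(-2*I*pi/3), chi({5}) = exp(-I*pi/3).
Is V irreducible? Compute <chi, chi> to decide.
Irreducible: <chi, chi> = 1.

Why: <chi, chi> = (1/|G|) sum_C |C| * |chi(C)|^2 = (1/6)[1*|1|^2 + 1*|exp(I*pi/3)|^2 + 1*|exp(2*I*pi/3)|^2 + 1*|-1|^2 + 1*|exp(-2*I*pi/3)|^2 + 1*|exp(-I*pi/3)|^2]
  = (1/6)[(1) + (1) + (1) + (1) + (1) + (1)] = 6/6 = 1.
(Exp terms are combined using exp(i*s)*conj(exp(i*t)) = exp(i*(s-t)), and sums of them are collapsed using the identity that for every m > 1 the m distinct m-th roots of unity sum to 0, e.g. 1 + exp(2*I*pi/3) + exp(-2*I*pi/3) = 0.)
A character is irreducible iff <chi, chi> = 1, so this representation is irreducible.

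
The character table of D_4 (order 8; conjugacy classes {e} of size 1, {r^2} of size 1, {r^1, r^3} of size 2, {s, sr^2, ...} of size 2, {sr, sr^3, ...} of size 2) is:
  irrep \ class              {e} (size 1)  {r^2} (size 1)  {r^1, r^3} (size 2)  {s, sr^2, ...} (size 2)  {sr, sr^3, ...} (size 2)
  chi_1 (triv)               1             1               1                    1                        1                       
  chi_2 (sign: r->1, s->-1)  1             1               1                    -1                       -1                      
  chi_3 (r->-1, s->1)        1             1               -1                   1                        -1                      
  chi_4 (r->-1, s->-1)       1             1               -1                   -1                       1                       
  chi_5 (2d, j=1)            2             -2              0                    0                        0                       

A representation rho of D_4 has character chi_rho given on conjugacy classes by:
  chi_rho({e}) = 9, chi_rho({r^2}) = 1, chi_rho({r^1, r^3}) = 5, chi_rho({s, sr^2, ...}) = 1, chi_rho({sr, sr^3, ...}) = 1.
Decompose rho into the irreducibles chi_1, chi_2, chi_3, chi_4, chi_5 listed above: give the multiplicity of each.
Multiplicities: chi_1: 3, chi_2: 2, chi_3: 0, chi_4: 0, chi_5: 2.

Details: Use <chi_rho, chi> = (1/|G|) sum_C |C| * chi_rho(C) * conj(chi(C)) with |G| = 8 for each irreducible chi in the table:
  <chi_rho, chi_1> = (1/8)[1*(9)*conj(1) + 1*(1)*conj(1) + 2*(5)*conj(1) + 2*(1)*conj(1) + 2*(1)*conj(1)]
      = (1/8)[(9) + (1) + (10) + (2) + (2)] = 24/8 = 3
  <chi_rho, chi_2> = (1/8)[1*(9)*conj(1) + 1*(1)*conj(1) + 2*(5)*conj(1) + 2*(1)*conj(-1) + 2*(1)*conj(-1)]
      = (1/8)[(9) + (1) + (10) + (-2) + (-2)] = 16/8 = 2
  <chi_rho, chi_3> = (1/8)[1*(9)*conj(1) + 1*(1)*conj(1) + 2*(5)*conj(-1) + 2*(1)*conj(1) + 2*(1)*conj(-1)]
      = (1/8)[(9) + (1) + (-10) + (2) + (-2)] = 0/8 = 0
  <chi_rho, chi_4> = (1/8)[1*(9)*conj(1) + 1*(1)*conj(1) + 2*(5)*conj(-1) + 2*(1)*conj(-1) + 2*(1)*conj(1)]
      = (1/8)[(9) + (1) + (-10) + (-2) + (2)] = 0/8 = 0
  <chi_rho, chi_5> = (1/8)[1*(9)*conj(2) + 1*(1)*conj(-2) + 2*(5)*conj(0) + 2*(1)*conj(0) + 2*(1)*conj(0)]
      = (1/8)[(18) + (-2) + (0) + (0) + (0)] = 16/8 = 2
Dimension check: dim(rho) = sum (mult * dim) = 3*1 + 2*1 + 0*1 + 0*1 + 2*2 = 9 = chi_rho(e) = 9.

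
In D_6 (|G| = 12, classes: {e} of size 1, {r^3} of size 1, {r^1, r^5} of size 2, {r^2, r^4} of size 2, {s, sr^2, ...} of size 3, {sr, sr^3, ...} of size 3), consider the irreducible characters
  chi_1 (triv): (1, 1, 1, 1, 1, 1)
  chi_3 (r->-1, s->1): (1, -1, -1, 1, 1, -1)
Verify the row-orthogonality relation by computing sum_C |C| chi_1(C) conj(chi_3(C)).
Sum = 0; so <chi_1, chi_3> = 0 (distinct irreducibles are orthogonal).

Why: Compute term by term over conjugacy classes (|C| * chi_1(C) * conj(chi_3(C))):
  1*(1)*conj(1) + 1*(1)*conj(-1) + 2*(1)*conj(-1) + 2*(1)*conj(1) + 3*(1)*conj(1) + 3*(1)*conj(-1)
  = (1) + (-1) + (-2) + (2) + (3) + (-3)
  = 0.
Dividing by |G| = 12 gives 0/12 = 0, matching the row-orthogonality relation <chi_1, chi_3> = [chi_1 = chi_3].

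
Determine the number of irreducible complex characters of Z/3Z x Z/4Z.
12

Proof sketch: The number of irreducible complex representations of a finite group equals its number of conjugacy classes. Z/3Z x Z/4Z is abelian of order 12, so every element is its own conjugacy class: 12 classes, so Z/3Z x Z/4Z (order 12) has exactly 12 irreducible complex representations.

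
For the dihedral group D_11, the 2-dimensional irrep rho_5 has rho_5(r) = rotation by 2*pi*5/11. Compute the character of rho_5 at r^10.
chi_{rho_5}(r^10) = 2*cos(2*pi*5*10/11) = -2*cos(pi/11)

Why: rho_5(r^10) is rotation by angle 2*pi*5*10/11, whose trace is 2*cos(2*pi*5*10/11) = -2*cos(pi/11).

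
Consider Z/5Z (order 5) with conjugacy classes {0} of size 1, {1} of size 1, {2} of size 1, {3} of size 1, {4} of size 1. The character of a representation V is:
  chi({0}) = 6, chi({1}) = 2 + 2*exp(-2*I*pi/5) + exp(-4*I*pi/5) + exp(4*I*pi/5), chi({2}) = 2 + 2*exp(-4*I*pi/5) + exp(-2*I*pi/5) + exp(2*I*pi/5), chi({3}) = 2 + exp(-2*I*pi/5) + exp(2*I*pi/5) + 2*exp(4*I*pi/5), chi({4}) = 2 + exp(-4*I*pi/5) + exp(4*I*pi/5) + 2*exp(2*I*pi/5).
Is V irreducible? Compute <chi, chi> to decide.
Not irreducible (reducible): <chi, chi> = 10 > 1.

Working: <chi, chi> = (1/|G|) sum_C |C| * |chi(C)|^2 = (1/5)[1*|6|^2 + 1*|2 + 2*exp(-2*I*pi/5) + exp(-4*I*pi/5) + exp(4*I*pi/5)|^2 + 1*|2 + 2*exp(-4*I*pi/5) + exp(-2*I*pi/5) + exp(2*I*pi/5)|^2 + 1*|2 + exp(-2*I*pi/5) + exp(2*I*pi/5) + 2*exp(4*I*pi/5)|^2 + 1*|2 + exp(-4*I*pi/5) + exp(4*I*pi/5) + 2*exp(2*I*pi/5)|^2]
  = (1/5)[(36) + (10 + 7*exp(-2*I*pi/5) + 6*exp(-4*I*pi/5) + 6*exp(4*I*pi/5) + 7*exp(2*I*pi/5)) + (10 + 6*exp(-2*I*pi/5) + 7*exp(-4*I*pi/5) + 7*exp(4*I*pi/5) + 6*exp(2*I*pi/5)) + (10 + 6*exp(-2*I*pi/5) + 7*exp(-4*I*pi/5) + 7*exp(4*I*pi/5) + 6*exp(2*I*pi/5)) + (10 + 7*exp(-2*I*pi/5) + 6*exp(-4*I*pi/5) + 6*exp(4*I*pi/5) + 7*exp(2*I*pi/5))] = 50/5 = 10.
(Exp terms are combined using exp(i*s)*conj(exp(i*t)) = exp(i*(s-t)), and sums of them are collapsed using the identity that for every m > 1 the m distinct m-th roots of unity sum to 0, e.g. 1 + exp(2*I*pi/3) + exp(-2*I*pi/3) = 0.)
A character is irreducible iff <chi, chi> = 1, so this representation is reducible.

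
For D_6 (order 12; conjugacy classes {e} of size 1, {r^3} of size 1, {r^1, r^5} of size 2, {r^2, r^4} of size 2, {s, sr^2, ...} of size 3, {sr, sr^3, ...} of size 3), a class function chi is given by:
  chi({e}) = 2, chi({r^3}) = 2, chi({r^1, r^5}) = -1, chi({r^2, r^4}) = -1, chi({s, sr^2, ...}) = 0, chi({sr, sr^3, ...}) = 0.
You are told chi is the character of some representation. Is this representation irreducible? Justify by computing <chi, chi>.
Irreducible: <chi, chi> = 1.

Argument: <chi, chi> = (1/|G|) sum_C |C| * |chi(C)|^2 = (1/12)[1*|2|^2 + 1*|2|^2 + 2*|-1|^2 + 2*|-1|^2 + 3*|0|^2 + 3*|0|^2]
  = (1/12)[(4) + (4) + (2) + (2) + (0) + (0)] = 12/12 = 1.
A character is irreducible iff <chi, chi> = 1, so this representation is irreducible.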